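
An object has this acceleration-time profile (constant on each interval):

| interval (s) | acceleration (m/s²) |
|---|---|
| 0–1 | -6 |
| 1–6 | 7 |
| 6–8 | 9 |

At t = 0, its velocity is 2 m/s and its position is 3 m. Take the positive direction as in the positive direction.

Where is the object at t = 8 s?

149.5 m

On each constant-a segment, Δv = aΔt and Δx = v₀Δt + ½aΔt²; chain segment to segment.
0–1 s: v starts 2 m/s; Δx = 2·1 + ½·-6·1² = -1 m; v ends -4 m/s.
1–6 s: v starts -4 m/s; Δx = -4·5 + ½·7·5² = 67.5 m; v ends 31 m/s.
6–8 s: v starts 31 m/s; Δx = 31·2 + ½·9·2² = 80 m; v ends 49 m/s.
x(8) = 3 + Σ Δx = 149.5 m.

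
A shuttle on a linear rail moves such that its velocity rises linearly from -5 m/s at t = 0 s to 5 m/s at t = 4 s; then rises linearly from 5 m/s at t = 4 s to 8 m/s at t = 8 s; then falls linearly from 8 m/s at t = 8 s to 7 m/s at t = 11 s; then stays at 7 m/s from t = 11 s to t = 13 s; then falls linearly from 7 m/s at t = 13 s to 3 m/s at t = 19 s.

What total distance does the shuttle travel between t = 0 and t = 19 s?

Total distance travelled is ∫|v| dt — sum the magnitudes of each area piece.
0–4 s: v = 0 at t = 2 s; triangle areas 5 + 5 = 10 m
4–8 s: |½(5 + 8)(4)| = 26 m
8–11 s: |½(8 + 7)(3)| = 22.5 m
11–13 s: |7| × 2 = 14 m
13–19 s: |½(7 + 3)(6)| = 30 m
Total distance = 102.5 m

102.5 m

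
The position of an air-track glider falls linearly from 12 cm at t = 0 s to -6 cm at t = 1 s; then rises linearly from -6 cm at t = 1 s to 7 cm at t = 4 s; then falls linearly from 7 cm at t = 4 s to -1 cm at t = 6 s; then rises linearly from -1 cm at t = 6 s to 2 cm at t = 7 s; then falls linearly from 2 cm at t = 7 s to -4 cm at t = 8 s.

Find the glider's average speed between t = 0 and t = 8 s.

6 cm/s

Average speed = (total path length)/(elapsed time); on a piecewise-linear x-t graph the path length is Σ|Δx|.
0–1 s: |Δx| = |-6 − 12| = 18 cm
1–4 s: |Δx| = |7 − -6| = 13 cm
4–6 s: |Δx| = |-1 − 7| = 8 cm
6–7 s: |Δx| = |2 − -1| = 3 cm
7–8 s: |Δx| = |-4 − 2| = 6 cm
Total path = 48 cm; average speed = 48/8 = 6 cm/s.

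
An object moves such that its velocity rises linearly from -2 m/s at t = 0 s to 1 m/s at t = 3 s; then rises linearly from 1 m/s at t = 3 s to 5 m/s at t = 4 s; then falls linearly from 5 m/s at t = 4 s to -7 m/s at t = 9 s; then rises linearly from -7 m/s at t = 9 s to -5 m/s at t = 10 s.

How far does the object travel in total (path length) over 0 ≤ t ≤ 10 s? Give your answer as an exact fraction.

323/12 m

Total distance travelled is ∫|v| dt — sum the magnitudes of each area piece.
0–3 s: v = 0 at t = 2 s; triangle areas 2 + 0.5 = 2.5 m
3–4 s: |½(1 + 5)(1)| = 3 m
4–9 s: v = 0 at t = 73/12 s; triangle areas 125/24 + 245/24 = 185/12 m
9–10 s: |½(-7 + -5)(1)| = 6 m
Total distance = 323/12 m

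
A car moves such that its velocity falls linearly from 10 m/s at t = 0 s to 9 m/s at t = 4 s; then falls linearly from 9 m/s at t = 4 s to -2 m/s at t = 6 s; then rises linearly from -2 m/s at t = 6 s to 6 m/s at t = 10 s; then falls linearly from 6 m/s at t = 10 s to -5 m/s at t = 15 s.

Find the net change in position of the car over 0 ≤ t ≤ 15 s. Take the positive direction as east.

Displacement is the signed area under the v-t curve.
0–4 s: ½(10 + 9)(4) = 38 m
4–6 s: ½(9 + -2)(2) = 7 m
6–10 s: ½(-2 + 6)(4) = 8 m
10–15 s: ½(6 + -5)(5) = 2.5 m
Net displacement = 55.5 m

55.5 m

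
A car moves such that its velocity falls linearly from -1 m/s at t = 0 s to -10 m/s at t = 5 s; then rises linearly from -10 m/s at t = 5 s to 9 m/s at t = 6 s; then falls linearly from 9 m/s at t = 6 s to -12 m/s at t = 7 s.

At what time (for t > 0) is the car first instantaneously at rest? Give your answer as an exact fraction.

t = 105/19 s

v changes sign on 5–6 s (from -10 to 9); the graph is linear there, so v = 0 at t = 5 + (10)·(6 − 5)/(9 − -10) = 105/19 s.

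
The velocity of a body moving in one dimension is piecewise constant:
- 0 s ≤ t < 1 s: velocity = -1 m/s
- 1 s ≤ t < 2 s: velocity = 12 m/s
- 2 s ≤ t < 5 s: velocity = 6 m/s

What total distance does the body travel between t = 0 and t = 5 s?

31 m

Total distance travelled is ∫|v| dt — sum the magnitudes of each area piece.
0–1 s: |-1| × 1 = 1 m
1–2 s: |12| × 1 = 12 m
2–5 s: |6| × 3 = 18 m
Total distance = 31 m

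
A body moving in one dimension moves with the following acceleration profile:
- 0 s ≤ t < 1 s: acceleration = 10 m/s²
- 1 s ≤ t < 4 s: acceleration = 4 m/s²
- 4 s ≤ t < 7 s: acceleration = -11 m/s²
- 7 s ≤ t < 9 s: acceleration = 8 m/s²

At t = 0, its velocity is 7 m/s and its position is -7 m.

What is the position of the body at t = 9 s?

On each constant-a segment, Δv = aΔt and Δx = v₀Δt + ½aΔt²; chain segment to segment.
0–1 s: v starts 7 m/s; Δx = 7·1 + ½·10·1² = 12 m; v ends 17 m/s.
1–4 s: v starts 17 m/s; Δx = 17·3 + ½·4·3² = 69 m; v ends 29 m/s.
4–7 s: v starts 29 m/s; Δx = 29·3 + ½·-11·3² = 37.5 m; v ends -4 m/s.
7–9 s: v starts -4 m/s; Δx = -4·2 + ½·8·2² = 8 m; v ends 12 m/s.
x(9) = -7 + Σ Δx = 119.5 m.

119.5 m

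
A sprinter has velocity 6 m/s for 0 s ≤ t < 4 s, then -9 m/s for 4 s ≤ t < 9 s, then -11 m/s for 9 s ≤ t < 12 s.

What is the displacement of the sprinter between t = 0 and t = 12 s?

-54 m

Displacement is the signed area under the v-t curve.
0–4 s: 6 × 4 = 24 m
4–9 s: -9 × 5 = -45 m
9–12 s: -11 × 3 = -33 m
Net displacement = -54 m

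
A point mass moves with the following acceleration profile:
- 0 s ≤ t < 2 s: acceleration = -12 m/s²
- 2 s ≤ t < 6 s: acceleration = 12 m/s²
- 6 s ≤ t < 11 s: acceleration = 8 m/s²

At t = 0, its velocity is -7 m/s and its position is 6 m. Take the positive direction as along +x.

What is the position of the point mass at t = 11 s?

On each constant-a segment, Δv = aΔt and Δx = v₀Δt + ½aΔt²; chain segment to segment.
0–2 s: v starts -7 m/s; Δx = -7·2 + ½·-12·2² = -38 m; v ends -31 m/s.
2–6 s: v starts -31 m/s; Δx = -31·4 + ½·12·4² = -28 m; v ends 17 m/s.
6–11 s: v starts 17 m/s; Δx = 17·5 + ½·8·5² = 185 m; v ends 57 m/s.
x(11) = 6 + Σ Δx = 125 m.

125 m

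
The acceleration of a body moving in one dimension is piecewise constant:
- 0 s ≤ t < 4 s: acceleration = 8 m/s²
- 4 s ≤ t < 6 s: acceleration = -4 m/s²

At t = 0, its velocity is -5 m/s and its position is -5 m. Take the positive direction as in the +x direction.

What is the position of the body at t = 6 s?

85 m

On each constant-a segment, Δv = aΔt and Δx = v₀Δt + ½aΔt²; chain segment to segment.
0–4 s: v starts -5 m/s; Δx = -5·4 + ½·8·4² = 44 m; v ends 27 m/s.
4–6 s: v starts 27 m/s; Δx = 27·2 + ½·-4·2² = 46 m; v ends 19 m/s.
x(6) = -5 + Σ Δx = 85 m.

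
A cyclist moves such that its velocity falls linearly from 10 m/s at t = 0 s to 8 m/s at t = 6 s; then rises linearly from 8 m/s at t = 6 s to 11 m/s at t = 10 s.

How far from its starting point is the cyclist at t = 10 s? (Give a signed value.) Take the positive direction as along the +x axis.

Displacement is the signed area under the v-t curve.
0–6 s: ½(10 + 8)(6) = 54 m
6–10 s: ½(8 + 11)(4) = 38 m
Net displacement = 92 m

92 m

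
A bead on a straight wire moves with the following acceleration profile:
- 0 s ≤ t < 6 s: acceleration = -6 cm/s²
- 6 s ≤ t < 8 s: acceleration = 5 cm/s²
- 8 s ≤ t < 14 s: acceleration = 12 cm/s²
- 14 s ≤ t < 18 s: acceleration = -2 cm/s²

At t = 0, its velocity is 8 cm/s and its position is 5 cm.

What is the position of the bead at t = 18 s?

207 cm

On each constant-a segment, Δv = aΔt and Δx = v₀Δt + ½aΔt²; chain segment to segment.
0–6 s: v starts 8 cm/s; Δx = 8·6 + ½·-6·6² = -60 cm; v ends -28 cm/s.
6–8 s: v starts -28 cm/s; Δx = -28·2 + ½·5·2² = -46 cm; v ends -18 cm/s.
8–14 s: v starts -18 cm/s; Δx = -18·6 + ½·12·6² = 108 cm; v ends 54 cm/s.
14–18 s: v starts 54 cm/s; Δx = 54·4 + ½·-2·4² = 200 cm; v ends 46 cm/s.
x(18) = 5 + Σ Δx = 207 cm.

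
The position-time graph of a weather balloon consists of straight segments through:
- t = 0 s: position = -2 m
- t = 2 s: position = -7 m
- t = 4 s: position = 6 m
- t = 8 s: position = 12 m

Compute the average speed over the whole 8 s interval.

3 m/s

Average speed = (total path length)/(elapsed time); on a piecewise-linear x-t graph the path length is Σ|Δx|.
0–2 s: |Δx| = |-7 − -2| = 5 m
2–4 s: |Δx| = |6 − -7| = 13 m
4–8 s: |Δx| = |12 − 6| = 6 m
Total path = 24 m; average speed = 24/8 = 3 m/s.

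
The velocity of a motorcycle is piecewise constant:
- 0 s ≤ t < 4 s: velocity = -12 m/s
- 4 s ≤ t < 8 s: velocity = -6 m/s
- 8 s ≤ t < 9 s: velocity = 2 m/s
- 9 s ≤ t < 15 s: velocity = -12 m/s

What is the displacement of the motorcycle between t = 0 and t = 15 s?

-142 m

Displacement is the signed area under the v-t curve.
0–4 s: -12 × 4 = -48 m
4–8 s: -6 × 4 = -24 m
8–9 s: 2 × 1 = 2 m
9–15 s: -12 × 6 = -72 m
Net displacement = -142 m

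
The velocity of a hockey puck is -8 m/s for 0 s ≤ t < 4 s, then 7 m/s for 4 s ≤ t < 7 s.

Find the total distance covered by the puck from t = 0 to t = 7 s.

Distance (not displacement) is the total path length: add the absolute areas under v-t.
0–4 s: |-8| × 4 = 32 m
4–7 s: |7| × 3 = 21 m
Total distance = 53 m

53 m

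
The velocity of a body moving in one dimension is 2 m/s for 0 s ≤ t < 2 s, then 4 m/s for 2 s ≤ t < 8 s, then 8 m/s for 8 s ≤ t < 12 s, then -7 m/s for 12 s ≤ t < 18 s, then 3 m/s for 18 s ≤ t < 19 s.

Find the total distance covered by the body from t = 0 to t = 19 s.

Total distance travelled is ∫|v| dt — sum the magnitudes of each area piece.
0–2 s: |2| × 2 = 4 m
2–8 s: |4| × 6 = 24 m
8–12 s: |8| × 4 = 32 m
12–18 s: |-7| × 6 = 42 m
18–19 s: |3| × 1 = 3 m
Total distance = 105 m

105 m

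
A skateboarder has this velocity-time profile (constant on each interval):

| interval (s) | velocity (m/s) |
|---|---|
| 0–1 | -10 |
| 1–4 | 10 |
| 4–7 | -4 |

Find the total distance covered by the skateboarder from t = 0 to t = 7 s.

Distance (not displacement) is the total path length: add the absolute areas under v-t.
0–1 s: |-10| × 1 = 10 m
1–4 s: |10| × 3 = 30 m
4–7 s: |-4| × 3 = 12 m
Total distance = 52 m

52 m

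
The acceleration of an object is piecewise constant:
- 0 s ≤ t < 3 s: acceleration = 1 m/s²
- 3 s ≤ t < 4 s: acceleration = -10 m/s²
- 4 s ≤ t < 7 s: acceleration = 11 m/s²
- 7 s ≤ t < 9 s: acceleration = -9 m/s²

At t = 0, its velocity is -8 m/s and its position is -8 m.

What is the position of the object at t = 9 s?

-15 m

On each constant-a segment, Δv = aΔt and Δx = v₀Δt + ½aΔt²; chain segment to segment.
0–3 s: v starts -8 m/s; Δx = -8·3 + ½·1·3² = -19.5 m; v ends -5 m/s.
3–4 s: v starts -5 m/s; Δx = -5·1 + ½·-10·1² = -10 m; v ends -15 m/s.
4–7 s: v starts -15 m/s; Δx = -15·3 + ½·11·3² = 4.5 m; v ends 18 m/s.
7–9 s: v starts 18 m/s; Δx = 18·2 + ½·-9·2² = 18 m; v ends 0 m/s.
x(9) = -8 + Σ Δx = -15 m.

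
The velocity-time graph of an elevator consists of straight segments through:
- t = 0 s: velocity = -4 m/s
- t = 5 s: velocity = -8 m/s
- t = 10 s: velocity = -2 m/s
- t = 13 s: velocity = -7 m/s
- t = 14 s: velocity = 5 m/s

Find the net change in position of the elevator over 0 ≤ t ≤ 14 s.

-69.5 m

Net displacement equals the area under the velocity-time graph (areas below the axis count negative).
0–5 s: ½(-4 + -8)(5) = -30 m
5–10 s: ½(-8 + -2)(5) = -25 m
10–13 s: ½(-2 + -7)(3) = -13.5 m
13–14 s: ½(-7 + 5)(1) = -1 m
Net displacement = -69.5 m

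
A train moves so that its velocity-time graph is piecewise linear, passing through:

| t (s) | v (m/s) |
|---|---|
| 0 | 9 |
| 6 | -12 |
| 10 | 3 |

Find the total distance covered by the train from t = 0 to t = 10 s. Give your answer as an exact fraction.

1839/35 m

Total distance travelled is ∫|v| dt — sum the magnitudes of each area piece.
0–6 s: v = 0 at t = 18/7 s; triangle areas 81/7 + 144/7 = 225/7 m
6–10 s: v = 0 at t = 9.2 s; triangle areas 19.2 + 1.2 = 20.4 m
Total distance = 1839/35 m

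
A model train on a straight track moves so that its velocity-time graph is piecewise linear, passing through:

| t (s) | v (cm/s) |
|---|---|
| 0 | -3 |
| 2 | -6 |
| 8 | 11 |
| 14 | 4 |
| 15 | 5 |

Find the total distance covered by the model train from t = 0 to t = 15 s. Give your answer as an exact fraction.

2931/34 cm

Distance (not displacement) is the total path length: add the absolute areas under v-t.
0–2 s: |½(-3 + -6)(2)| = 9 cm
2–8 s: v = 0 at t = 70/17 s; triangle areas 108/17 + 363/17 = 471/17 cm
8–14 s: |½(11 + 4)(6)| = 45 cm
14–15 s: |½(4 + 5)(1)| = 4.5 cm
Total distance = 2931/34 cm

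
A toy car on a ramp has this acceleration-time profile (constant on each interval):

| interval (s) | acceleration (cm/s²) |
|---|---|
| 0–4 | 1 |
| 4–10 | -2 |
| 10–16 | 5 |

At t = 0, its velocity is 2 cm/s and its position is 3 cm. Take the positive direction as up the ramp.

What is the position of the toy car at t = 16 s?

73 cm

On each constant-a segment, Δv = aΔt and Δx = v₀Δt + ½aΔt²; chain segment to segment.
0–4 s: v starts 2 cm/s; Δx = 2·4 + ½·1·4² = 16 cm; v ends 6 cm/s.
4–10 s: v starts 6 cm/s; Δx = 6·6 + ½·-2·6² = 0 cm; v ends -6 cm/s.
10–16 s: v starts -6 cm/s; Δx = -6·6 + ½·5·6² = 54 cm; v ends 24 cm/s.
x(16) = 3 + Σ Δx = 73 cm.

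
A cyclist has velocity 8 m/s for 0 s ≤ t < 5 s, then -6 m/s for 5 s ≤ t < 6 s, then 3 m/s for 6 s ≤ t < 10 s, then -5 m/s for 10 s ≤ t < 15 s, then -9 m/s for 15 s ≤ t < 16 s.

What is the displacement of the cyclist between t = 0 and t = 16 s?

Net displacement equals the area under the velocity-time graph (areas below the axis count negative).
0–5 s: 8 × 5 = 40 m
5–6 s: -6 × 1 = -6 m
6–10 s: 3 × 4 = 12 m
10–15 s: -5 × 5 = -25 m
15–16 s: -9 × 1 = -9 m
Net displacement = 12 m

12 m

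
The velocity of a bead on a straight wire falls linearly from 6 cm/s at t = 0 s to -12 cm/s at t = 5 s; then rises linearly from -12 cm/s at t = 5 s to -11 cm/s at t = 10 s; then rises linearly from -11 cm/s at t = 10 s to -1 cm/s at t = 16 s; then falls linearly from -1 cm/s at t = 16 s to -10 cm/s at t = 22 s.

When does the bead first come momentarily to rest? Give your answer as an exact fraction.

v changes sign on 0–5 s (from 6 to -12); the graph is linear there, so v = 0 at t = 0 + (-6)·(5 − 0)/(-12 − 6) = 5/3 s.

t = 5/3 s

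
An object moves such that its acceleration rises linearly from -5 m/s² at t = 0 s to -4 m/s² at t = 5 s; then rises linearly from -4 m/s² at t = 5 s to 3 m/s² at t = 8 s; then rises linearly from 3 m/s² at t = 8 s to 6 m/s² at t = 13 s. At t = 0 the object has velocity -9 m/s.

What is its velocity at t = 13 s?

Δv equals the area under the a-t graph; then v = v₀ + Δv.
0–5 s: ½(-5 + -4)(5) = -22.5 m/s
5–8 s: ½(-4 + 3)(3) = -1.5 m/s
8–13 s: ½(3 + 6)(5) = 22.5 m/s
Δv = -1.5 m/s, so v(13) = -9 + (-1.5) = -10.5 m/s.

-10.5 m/s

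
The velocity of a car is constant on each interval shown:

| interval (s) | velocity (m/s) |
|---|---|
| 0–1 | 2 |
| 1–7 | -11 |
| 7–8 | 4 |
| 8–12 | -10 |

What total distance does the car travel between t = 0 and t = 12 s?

112 m

Distance (not displacement) is the total path length: add the absolute areas under v-t.
0–1 s: |2| × 1 = 2 m
1–7 s: |-11| × 6 = 66 m
7–8 s: |4| × 1 = 4 m
8–12 s: |-10| × 4 = 40 m
Total distance = 112 m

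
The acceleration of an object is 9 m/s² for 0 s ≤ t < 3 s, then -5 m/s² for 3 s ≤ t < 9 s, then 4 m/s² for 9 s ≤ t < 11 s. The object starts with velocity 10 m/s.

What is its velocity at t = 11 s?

15 m/s

Δv equals the area under the a-t graph; then v = v₀ + Δv.
0–3 s: 9 × 3 = 27 m/s
3–9 s: -5 × 6 = -30 m/s
9–11 s: 4 × 2 = 8 m/s
Δv = 5 m/s, so v(11) = 10 + (5) = 15 m/s.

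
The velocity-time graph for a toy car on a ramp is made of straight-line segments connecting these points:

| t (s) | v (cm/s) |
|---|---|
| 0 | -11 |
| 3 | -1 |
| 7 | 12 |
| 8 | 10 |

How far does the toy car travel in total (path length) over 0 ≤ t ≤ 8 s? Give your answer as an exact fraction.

Total distance travelled is ∫|v| dt — sum the magnitudes of each area piece.
0–3 s: |½(-11 + -1)(3)| = 18 cm
3–7 s: v = 0 at t = 43/13 s; triangle areas 2/13 + 288/13 = 290/13 cm
7–8 s: |½(12 + 10)(1)| = 11 cm
Total distance = 667/13 cm

667/13 cm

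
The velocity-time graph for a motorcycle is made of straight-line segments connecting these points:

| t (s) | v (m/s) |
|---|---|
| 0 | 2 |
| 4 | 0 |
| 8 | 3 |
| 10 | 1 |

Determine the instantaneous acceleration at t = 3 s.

Acceleration is the slope of the v-t graph on 0–4 s: (0 − 2)/(4 − 0) = -0.5 m/s².

-0.5 m/s²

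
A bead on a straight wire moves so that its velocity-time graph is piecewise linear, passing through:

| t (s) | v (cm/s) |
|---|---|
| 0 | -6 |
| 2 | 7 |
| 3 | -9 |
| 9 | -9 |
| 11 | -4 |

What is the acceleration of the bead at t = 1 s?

6.5 cm/s²

Acceleration is the slope of the v-t graph on 0–2 s: (7 − -6)/(2 − 0) = 6.5 cm/s².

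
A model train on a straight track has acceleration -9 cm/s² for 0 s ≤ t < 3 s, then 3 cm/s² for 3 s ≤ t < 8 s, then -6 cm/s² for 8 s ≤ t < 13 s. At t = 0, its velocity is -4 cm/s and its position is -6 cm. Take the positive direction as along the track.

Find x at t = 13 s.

On each constant-a segment, Δv = aΔt and Δx = v₀Δt + ½aΔt²; chain segment to segment.
0–3 s: v starts -4 cm/s; Δx = -4·3 + ½·-9·3² = -52.5 cm; v ends -31 cm/s.
3–8 s: v starts -31 cm/s; Δx = -31·5 + ½·3·5² = -117.5 cm; v ends -16 cm/s.
8–13 s: v starts -16 cm/s; Δx = -16·5 + ½·-6·5² = -155 cm; v ends -46 cm/s.
x(13) = -6 + Σ Δx = -331 cm.

-331 cm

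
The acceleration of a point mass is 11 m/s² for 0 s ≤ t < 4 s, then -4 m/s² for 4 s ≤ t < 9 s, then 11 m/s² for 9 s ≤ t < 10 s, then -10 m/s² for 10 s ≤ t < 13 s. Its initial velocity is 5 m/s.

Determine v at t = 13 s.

10 m/s

Δv equals the area under the a-t graph; then v = v₀ + Δv.
0–4 s: 11 × 4 = 44 m/s
4–9 s: -4 × 5 = -20 m/s
9–10 s: 11 × 1 = 11 m/s
10–13 s: -10 × 3 = -30 m/s
Δv = 5 m/s, so v(13) = 5 + (5) = 10 m/s.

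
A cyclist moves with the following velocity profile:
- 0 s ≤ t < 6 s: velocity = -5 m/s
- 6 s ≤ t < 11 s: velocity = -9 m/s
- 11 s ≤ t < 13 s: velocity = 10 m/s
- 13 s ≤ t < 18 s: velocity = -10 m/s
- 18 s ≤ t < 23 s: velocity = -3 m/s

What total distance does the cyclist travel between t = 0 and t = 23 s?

160 m

Distance (not displacement) is the total path length: add the absolute areas under v-t.
0–6 s: |-5| × 6 = 30 m
6–11 s: |-9| × 5 = 45 m
11–13 s: |10| × 2 = 20 m
13–18 s: |-10| × 5 = 50 m
18–23 s: |-3| × 5 = 15 m
Total distance = 160 m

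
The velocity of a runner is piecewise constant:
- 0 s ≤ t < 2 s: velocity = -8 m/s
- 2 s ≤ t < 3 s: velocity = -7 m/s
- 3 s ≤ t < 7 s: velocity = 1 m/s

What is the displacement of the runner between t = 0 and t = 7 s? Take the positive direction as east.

-19 m

Net displacement equals the area under the velocity-time graph (areas below the axis count negative).
0–2 s: -8 × 2 = -16 m
2–3 s: -7 × 1 = -7 m
3–7 s: 1 × 4 = 4 m
Net displacement = -19 m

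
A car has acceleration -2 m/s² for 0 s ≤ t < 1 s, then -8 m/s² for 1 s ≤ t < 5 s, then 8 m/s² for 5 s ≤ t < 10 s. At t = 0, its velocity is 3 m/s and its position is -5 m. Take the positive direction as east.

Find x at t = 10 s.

-118 m

On each constant-a segment, Δv = aΔt and Δx = v₀Δt + ½aΔt²; chain segment to segment.
0–1 s: v starts 3 m/s; Δx = 3·1 + ½·-2·1² = 2 m; v ends 1 m/s.
1–5 s: v starts 1 m/s; Δx = 1·4 + ½·-8·4² = -60 m; v ends -31 m/s.
5–10 s: v starts -31 m/s; Δx = -31·5 + ½·8·5² = -55 m; v ends 9 m/s.
x(10) = -5 + Σ Δx = -118 m.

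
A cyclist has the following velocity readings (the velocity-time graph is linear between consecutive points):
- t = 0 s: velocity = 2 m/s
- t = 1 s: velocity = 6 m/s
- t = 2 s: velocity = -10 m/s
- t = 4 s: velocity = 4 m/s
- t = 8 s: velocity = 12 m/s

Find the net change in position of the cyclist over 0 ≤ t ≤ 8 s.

Displacement is the signed area under the v-t curve.
0–1 s: ½(2 + 6)(1) = 4 m
1–2 s: ½(6 + -10)(1) = -2 m
2–4 s: ½(-10 + 4)(2) = -6 m
4–8 s: ½(4 + 12)(4) = 32 m
Net displacement = 28 m

28 m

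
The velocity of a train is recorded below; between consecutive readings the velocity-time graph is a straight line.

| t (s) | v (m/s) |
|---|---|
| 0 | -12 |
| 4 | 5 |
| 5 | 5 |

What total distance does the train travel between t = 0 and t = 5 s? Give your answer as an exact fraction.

423/17 m

Total distance travelled is ∫|v| dt — sum the magnitudes of each area piece.
0–4 s: v = 0 at t = 48/17 s; triangle areas 288/17 + 50/17 = 338/17 m
4–5 s: |5| × 1 = 5 m
Total distance = 423/17 m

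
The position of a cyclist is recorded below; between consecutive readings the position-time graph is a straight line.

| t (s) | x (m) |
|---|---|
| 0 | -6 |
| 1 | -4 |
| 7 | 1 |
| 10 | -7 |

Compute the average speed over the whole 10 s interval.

1.5 m/s

Average speed = (total path length)/(elapsed time); on a piecewise-linear x-t graph the path length is Σ|Δx|.
0–1 s: |Δx| = |-4 − -6| = 2 m
1–7 s: |Δx| = |1 − -4| = 5 m
7–10 s: |Δx| = |-7 − 1| = 8 m
Total path = 15 m; average speed = 15/10 = 1.5 m/s.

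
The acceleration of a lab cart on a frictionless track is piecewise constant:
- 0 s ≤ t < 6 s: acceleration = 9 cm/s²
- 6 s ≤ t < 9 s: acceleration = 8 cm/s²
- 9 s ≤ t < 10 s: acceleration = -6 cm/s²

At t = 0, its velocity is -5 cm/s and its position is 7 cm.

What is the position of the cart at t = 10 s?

392 cm

On each constant-a segment, Δv = aΔt and Δx = v₀Δt + ½aΔt²; chain segment to segment.
0–6 s: v starts -5 cm/s; Δx = -5·6 + ½·9·6² = 132 cm; v ends 49 cm/s.
6–9 s: v starts 49 cm/s; Δx = 49·3 + ½·8·3² = 183 cm; v ends 73 cm/s.
9–10 s: v starts 73 cm/s; Δx = 73·1 + ½·-6·1² = 70 cm; v ends 67 cm/s.
x(10) = 7 + Σ Δx = 392 cm.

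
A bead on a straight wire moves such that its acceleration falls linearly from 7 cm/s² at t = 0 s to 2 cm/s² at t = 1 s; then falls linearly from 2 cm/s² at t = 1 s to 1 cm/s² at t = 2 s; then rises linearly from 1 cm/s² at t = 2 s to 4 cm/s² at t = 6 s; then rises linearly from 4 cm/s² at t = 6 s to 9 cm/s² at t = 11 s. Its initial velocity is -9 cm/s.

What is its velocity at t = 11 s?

39.5 cm/s

Δv equals the area under the a-t graph; then v = v₀ + Δv.
0–1 s: ½(7 + 2)(1) = 4.5 cm/s
1–2 s: ½(2 + 1)(1) = 1.5 cm/s
2–6 s: ½(1 + 4)(4) = 10 cm/s
6–11 s: ½(4 + 9)(5) = 32.5 cm/s
Δv = 48.5 cm/s, so v(11) = -9 + (48.5) = 39.5 cm/s.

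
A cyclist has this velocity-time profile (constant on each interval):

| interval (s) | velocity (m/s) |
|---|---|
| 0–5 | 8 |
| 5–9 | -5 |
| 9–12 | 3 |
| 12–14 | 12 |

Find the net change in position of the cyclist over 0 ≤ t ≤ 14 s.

53 m

Displacement is the signed area under the v-t curve.
0–5 s: 8 × 5 = 40 m
5–9 s: -5 × 4 = -20 m
9–12 s: 3 × 3 = 9 m
12–14 s: 12 × 2 = 24 m
Net displacement = 53 m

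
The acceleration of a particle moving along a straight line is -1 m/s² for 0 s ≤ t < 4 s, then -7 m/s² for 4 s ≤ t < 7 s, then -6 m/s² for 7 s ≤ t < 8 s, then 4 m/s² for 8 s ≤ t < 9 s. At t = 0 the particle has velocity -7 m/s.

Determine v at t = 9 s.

Δv equals the area under the a-t graph; then v = v₀ + Δv.
0–4 s: -1 × 4 = -4 m/s
4–7 s: -7 × 3 = -21 m/s
7–8 s: -6 × 1 = -6 m/s
8–9 s: 4 × 1 = 4 m/s
Δv = -27 m/s, so v(9) = -7 + (-27) = -34 m/s.

-34 m/s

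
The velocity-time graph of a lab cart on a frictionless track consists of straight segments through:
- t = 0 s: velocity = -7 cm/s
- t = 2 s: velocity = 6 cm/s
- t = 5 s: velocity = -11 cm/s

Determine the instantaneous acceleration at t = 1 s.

Acceleration is the slope of the v-t graph on 0–2 s: (6 − -7)/(2 − 0) = 6.5 cm/s².

6.5 cm/s²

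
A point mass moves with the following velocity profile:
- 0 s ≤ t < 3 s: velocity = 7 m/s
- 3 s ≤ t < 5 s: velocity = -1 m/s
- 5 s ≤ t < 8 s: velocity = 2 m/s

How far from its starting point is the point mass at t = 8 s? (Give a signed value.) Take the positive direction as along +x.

25 m

Net displacement equals the area under the velocity-time graph (areas below the axis count negative).
0–3 s: 7 × 3 = 21 m
3–5 s: -1 × 2 = -2 m
5–8 s: 2 × 3 = 6 m
Net displacement = 25 m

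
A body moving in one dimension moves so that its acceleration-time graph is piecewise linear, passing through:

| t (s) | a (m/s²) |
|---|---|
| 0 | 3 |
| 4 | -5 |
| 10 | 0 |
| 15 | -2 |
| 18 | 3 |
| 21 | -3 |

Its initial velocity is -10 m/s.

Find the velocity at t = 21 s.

Δv equals the area under the a-t graph; then v = v₀ + Δv.
0–4 s: ½(3 + -5)(4) = -4 m/s
4–10 s: ½(-5 + 0)(6) = -15 m/s
10–15 s: ½(0 + -2)(5) = -5 m/s
15–18 s: ½(-2 + 3)(3) = 1.5 m/s
18–21 s: ½(3 + -3)(3) = 0 m/s
Δv = -22.5 m/s, so v(21) = -10 + (-22.5) = -32.5 m/s.

-32.5 m/s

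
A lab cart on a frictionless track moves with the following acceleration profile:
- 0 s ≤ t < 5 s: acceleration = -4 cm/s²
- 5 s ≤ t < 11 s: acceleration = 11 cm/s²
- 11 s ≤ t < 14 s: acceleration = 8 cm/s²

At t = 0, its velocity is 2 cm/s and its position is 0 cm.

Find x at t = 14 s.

230 cm

On each constant-a segment, Δv = aΔt and Δx = v₀Δt + ½aΔt²; chain segment to segment.
0–5 s: v starts 2 cm/s; Δx = 2·5 + ½·-4·5² = -40 cm; v ends -18 cm/s.
5–11 s: v starts -18 cm/s; Δx = -18·6 + ½·11·6² = 90 cm; v ends 48 cm/s.
11–14 s: v starts 48 cm/s; Δx = 48·3 + ½·8·3² = 180 cm; v ends 72 cm/s.
x(14) = 0 + Σ Δx = 230 cm.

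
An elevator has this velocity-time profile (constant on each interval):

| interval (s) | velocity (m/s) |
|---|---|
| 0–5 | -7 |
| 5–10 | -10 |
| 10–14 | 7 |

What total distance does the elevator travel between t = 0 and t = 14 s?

113 m

Total distance travelled is ∫|v| dt — sum the magnitudes of each area piece.
0–5 s: |-7| × 5 = 35 m
5–10 s: |-10| × 5 = 50 m
10–14 s: |7| × 4 = 28 m
Total distance = 113 m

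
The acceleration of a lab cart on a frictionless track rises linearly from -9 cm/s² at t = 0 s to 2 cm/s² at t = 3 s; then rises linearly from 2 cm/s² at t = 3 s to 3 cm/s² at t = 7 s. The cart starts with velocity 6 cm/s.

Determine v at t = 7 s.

5.5 cm/s

Δv equals the area under the a-t graph; then v = v₀ + Δv.
0–3 s: ½(-9 + 2)(3) = -10.5 cm/s
3–7 s: ½(2 + 3)(4) = 10 cm/s
Δv = -0.5 cm/s, so v(7) = 6 + (-0.5) = 5.5 cm/s.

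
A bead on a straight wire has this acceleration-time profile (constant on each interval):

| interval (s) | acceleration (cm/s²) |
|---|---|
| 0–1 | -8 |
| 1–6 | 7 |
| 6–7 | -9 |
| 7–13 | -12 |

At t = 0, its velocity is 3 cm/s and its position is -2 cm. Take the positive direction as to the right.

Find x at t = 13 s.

-5 cm

On each constant-a segment, Δv = aΔt and Δx = v₀Δt + ½aΔt²; chain segment to segment.
0–1 s: v starts 3 cm/s; Δx = 3·1 + ½·-8·1² = -1 cm; v ends -5 cm/s.
1–6 s: v starts -5 cm/s; Δx = -5·5 + ½·7·5² = 62.5 cm; v ends 30 cm/s.
6–7 s: v starts 30 cm/s; Δx = 30·1 + ½·-9·1² = 25.5 cm; v ends 21 cm/s.
7–13 s: v starts 21 cm/s; Δx = 21·6 + ½·-12·6² = -90 cm; v ends -51 cm/s.
x(13) = -2 + Σ Δx = -5 cm.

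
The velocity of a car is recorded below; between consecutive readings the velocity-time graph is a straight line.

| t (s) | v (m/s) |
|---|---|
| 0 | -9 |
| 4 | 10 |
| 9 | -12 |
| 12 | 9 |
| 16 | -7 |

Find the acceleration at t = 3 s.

4.75 m/s²

Acceleration is the slope of the v-t graph on 0–4 s: (10 − -9)/(4 − 0) = 4.75 m/s².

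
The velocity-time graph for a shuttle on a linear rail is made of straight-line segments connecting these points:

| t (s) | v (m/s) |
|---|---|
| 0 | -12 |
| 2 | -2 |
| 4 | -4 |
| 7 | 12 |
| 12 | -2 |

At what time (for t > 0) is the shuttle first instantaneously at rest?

v changes sign on 4–7 s (from -4 to 12); the graph is linear there, so v = 0 at t = 4 + (4)·(7 − 4)/(12 − -4) = 4.75 s.

t = 4.75 s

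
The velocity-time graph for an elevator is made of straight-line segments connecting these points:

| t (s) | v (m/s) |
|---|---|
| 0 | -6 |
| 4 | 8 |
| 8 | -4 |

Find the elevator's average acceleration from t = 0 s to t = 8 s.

0.25 m/s²

Average acceleration = Δv/Δt = (-4 − -6)/(8 − 0) = 0.25 m/s².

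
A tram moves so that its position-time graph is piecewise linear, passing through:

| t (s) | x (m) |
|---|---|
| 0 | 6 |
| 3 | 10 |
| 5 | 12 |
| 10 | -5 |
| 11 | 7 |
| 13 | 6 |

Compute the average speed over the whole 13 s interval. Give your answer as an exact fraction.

36/13 m/s

Average speed = (total path length)/(elapsed time); on a piecewise-linear x-t graph the path length is Σ|Δx|.
0–3 s: |Δx| = |10 − 6| = 4 m
3–5 s: |Δx| = |12 − 10| = 2 m
5–10 s: |Δx| = |-5 − 12| = 17 m
10–11 s: |Δx| = |7 − -5| = 12 m
11–13 s: |Δx| = |6 − 7| = 1 m
Total path = 36 m; average speed = 36/13 = 36/13 m/s.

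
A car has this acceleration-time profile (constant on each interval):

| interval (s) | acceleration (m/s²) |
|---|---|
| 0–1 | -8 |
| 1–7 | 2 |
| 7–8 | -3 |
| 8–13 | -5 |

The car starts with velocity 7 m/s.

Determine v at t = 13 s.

-17 m/s

Δv equals the area under the a-t graph; then v = v₀ + Δv.
0–1 s: -8 × 1 = -8 m/s
1–7 s: 2 × 6 = 12 m/s
7–8 s: -3 × 1 = -3 m/s
8–13 s: -5 × 5 = -25 m/s
Δv = -24 m/s, so v(13) = 7 + (-24) = -17 m/s.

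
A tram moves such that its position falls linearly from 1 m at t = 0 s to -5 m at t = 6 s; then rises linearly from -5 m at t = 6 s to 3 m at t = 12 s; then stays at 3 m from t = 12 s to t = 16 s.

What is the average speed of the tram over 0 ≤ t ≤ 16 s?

0.875 m/s

Average speed = (total path length)/(elapsed time); on a piecewise-linear x-t graph the path length is Σ|Δx|.
0–6 s: |Δx| = |-5 − 1| = 6 m
6–12 s: |Δx| = |3 − -5| = 8 m
12–16 s: |Δx| = |3 − 3| = 0 m
Total path = 14 m; average speed = 14/16 = 0.875 m/s.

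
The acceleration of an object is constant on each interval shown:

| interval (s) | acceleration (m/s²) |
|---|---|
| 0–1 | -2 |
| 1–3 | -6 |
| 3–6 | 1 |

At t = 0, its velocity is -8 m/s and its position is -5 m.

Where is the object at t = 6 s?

-107.5 m

On each constant-a segment, Δv = aΔt and Δx = v₀Δt + ½aΔt²; chain segment to segment.
0–1 s: v starts -8 m/s; Δx = -8·1 + ½·-2·1² = -9 m; v ends -10 m/s.
1–3 s: v starts -10 m/s; Δx = -10·2 + ½·-6·2² = -32 m; v ends -22 m/s.
3–6 s: v starts -22 m/s; Δx = -22·3 + ½·1·3² = -61.5 m; v ends -19 m/s.
x(6) = -5 + Σ Δx = -107.5 m.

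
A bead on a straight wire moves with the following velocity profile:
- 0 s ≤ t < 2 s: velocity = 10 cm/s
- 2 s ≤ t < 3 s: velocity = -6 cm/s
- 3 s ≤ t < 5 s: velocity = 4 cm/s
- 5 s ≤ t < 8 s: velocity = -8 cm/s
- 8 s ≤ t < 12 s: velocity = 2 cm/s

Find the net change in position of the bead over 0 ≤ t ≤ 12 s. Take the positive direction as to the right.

6 cm

Displacement is the signed area under the v-t curve.
0–2 s: 10 × 2 = 20 cm
2–3 s: -6 × 1 = -6 cm
3–5 s: 4 × 2 = 8 cm
5–8 s: -8 × 3 = -24 cm
8–12 s: 2 × 4 = 8 cm
Net displacement = 6 cm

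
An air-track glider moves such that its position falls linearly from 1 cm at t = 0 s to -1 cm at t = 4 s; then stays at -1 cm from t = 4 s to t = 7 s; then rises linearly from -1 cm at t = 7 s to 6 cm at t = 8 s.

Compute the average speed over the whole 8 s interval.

1.125 cm/s

Average speed = (total path length)/(elapsed time); on a piecewise-linear x-t graph the path length is Σ|Δx|.
0–4 s: |Δx| = |-1 − 1| = 2 cm
4–7 s: |Δx| = |-1 − -1| = 0 cm
7–8 s: |Δx| = |6 − -1| = 7 cm
Total path = 9 cm; average speed = 9/8 = 1.125 cm/s.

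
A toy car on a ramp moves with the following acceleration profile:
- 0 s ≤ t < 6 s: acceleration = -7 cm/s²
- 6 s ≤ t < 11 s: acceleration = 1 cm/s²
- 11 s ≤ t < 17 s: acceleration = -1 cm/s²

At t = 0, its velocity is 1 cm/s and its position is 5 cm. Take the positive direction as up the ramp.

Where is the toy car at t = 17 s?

On each constant-a segment, Δv = aΔt and Δx = v₀Δt + ½aΔt²; chain segment to segment.
0–6 s: v starts 1 cm/s; Δx = 1·6 + ½·-7·6² = -120 cm; v ends -41 cm/s.
6–11 s: v starts -41 cm/s; Δx = -41·5 + ½·1·5² = -192.5 cm; v ends -36 cm/s.
11–17 s: v starts -36 cm/s; Δx = -36·6 + ½·-1·6² = -234 cm; v ends -42 cm/s.
x(17) = 5 + Σ Δx = -541.5 cm.

-541.5 cm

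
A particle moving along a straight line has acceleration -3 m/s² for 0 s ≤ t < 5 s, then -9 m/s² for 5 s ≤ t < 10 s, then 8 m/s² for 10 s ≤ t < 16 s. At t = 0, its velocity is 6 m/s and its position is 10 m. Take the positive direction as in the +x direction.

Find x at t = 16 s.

-335 m

On each constant-a segment, Δv = aΔt and Δx = v₀Δt + ½aΔt²; chain segment to segment.
0–5 s: v starts 6 m/s; Δx = 6·5 + ½·-3·5² = -7.5 m; v ends -9 m/s.
5–10 s: v starts -9 m/s; Δx = -9·5 + ½·-9·5² = -157.5 m; v ends -54 m/s.
10–16 s: v starts -54 m/s; Δx = -54·6 + ½·8·6² = -180 m; v ends -6 m/s.
x(16) = 10 + Σ Δx = -335 m.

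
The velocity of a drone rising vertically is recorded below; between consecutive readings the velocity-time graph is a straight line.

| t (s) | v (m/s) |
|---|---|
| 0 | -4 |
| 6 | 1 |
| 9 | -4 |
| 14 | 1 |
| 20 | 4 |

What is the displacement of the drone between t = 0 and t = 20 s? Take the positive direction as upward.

Displacement is the signed area under the v-t curve.
0–6 s: ½(-4 + 1)(6) = -9 m
6–9 s: ½(1 + -4)(3) = -4.5 m
9–14 s: ½(-4 + 1)(5) = -7.5 m
14–20 s: ½(1 + 4)(6) = 15 m
Net displacement = -6 m

-6 m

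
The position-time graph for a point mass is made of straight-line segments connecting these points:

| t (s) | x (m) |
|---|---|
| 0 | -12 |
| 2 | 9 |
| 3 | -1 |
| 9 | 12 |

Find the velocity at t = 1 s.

Velocity is the slope of the x-t graph on 0–2 s: (9 − -12)/(2 − 0) = 10.5 m/s.

10.5 m/s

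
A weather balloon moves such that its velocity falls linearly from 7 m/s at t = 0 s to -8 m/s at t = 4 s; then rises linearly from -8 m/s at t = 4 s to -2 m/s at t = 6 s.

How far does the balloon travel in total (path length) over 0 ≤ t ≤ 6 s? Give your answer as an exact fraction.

Total distance travelled is ∫|v| dt — sum the magnitudes of each area piece.
0–4 s: v = 0 at t = 28/15 s; triangle areas 98/15 + 128/15 = 226/15 m
4–6 s: |½(-8 + -2)(2)| = 10 m
Total distance = 376/15 m

376/15 m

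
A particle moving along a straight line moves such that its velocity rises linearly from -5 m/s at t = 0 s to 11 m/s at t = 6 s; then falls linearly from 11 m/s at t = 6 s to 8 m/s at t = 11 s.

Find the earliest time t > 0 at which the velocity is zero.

v changes sign on 0–6 s (from -5 to 11); the graph is linear there, so v = 0 at t = 0 + (5)·(6 − 0)/(11 − -5) = 1.875 s.

t = 1.875 s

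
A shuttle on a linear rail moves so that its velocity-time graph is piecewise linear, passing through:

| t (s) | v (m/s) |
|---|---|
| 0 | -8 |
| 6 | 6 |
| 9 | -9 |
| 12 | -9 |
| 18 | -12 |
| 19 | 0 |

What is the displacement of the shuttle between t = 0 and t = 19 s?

-106.5 m

Displacement is the signed area under the v-t curve.
0–6 s: ½(-8 + 6)(6) = -6 m
6–9 s: ½(6 + -9)(3) = -4.5 m
9–12 s: -9 × 3 = -27 m
12–18 s: ½(-9 + -12)(6) = -63 m
18–19 s: ½(-12 + 0)(1) = -6 m
Net displacement = -106.5 m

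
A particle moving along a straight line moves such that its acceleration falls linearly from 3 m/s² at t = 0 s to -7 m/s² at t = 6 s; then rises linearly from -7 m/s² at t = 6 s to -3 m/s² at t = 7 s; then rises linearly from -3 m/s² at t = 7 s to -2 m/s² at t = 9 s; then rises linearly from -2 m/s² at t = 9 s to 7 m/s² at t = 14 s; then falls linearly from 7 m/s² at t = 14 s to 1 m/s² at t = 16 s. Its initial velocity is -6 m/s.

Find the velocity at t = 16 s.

-7.5 m/s

Δv equals the area under the a-t graph; then v = v₀ + Δv.
0–6 s: ½(3 + -7)(6) = -12 m/s
6–7 s: ½(-7 + -3)(1) = -5 m/s
7–9 s: ½(-3 + -2)(2) = -5 m/s
9–14 s: ½(-2 + 7)(5) = 12.5 m/s
14–16 s: ½(7 + 1)(2) = 8 m/s
Δv = -1.5 m/s, so v(16) = -6 + (-1.5) = -7.5 m/s.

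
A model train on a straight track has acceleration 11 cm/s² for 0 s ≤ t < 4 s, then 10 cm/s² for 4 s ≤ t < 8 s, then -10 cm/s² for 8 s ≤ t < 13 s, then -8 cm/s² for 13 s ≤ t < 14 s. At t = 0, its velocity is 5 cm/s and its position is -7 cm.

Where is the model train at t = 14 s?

On each constant-a segment, Δv = aΔt and Δx = v₀Δt + ½aΔt²; chain segment to segment.
0–4 s: v starts 5 cm/s; Δx = 5·4 + ½·11·4² = 108 cm; v ends 49 cm/s.
4–8 s: v starts 49 cm/s; Δx = 49·4 + ½·10·4² = 276 cm; v ends 89 cm/s.
8–13 s: v starts 89 cm/s; Δx = 89·5 + ½·-10·5² = 320 cm; v ends 39 cm/s.
13–14 s: v starts 39 cm/s; Δx = 39·1 + ½·-8·1² = 35 cm; v ends 31 cm/s.
x(14) = -7 + Σ Δx = 732 cm.

732 cm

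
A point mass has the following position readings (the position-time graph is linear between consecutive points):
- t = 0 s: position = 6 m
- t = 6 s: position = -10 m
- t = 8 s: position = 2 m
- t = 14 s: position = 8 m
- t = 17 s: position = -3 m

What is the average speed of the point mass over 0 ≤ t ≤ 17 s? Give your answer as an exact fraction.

Average speed = (total path length)/(elapsed time); on a piecewise-linear x-t graph the path length is Σ|Δx|.
0–6 s: |Δx| = |-10 − 6| = 16 m
6–8 s: |Δx| = |2 − -10| = 12 m
8–14 s: |Δx| = |8 − 2| = 6 m
14–17 s: |Δx| = |-3 − 8| = 11 m
Total path = 45 m; average speed = 45/17 = 45/17 m/s.

45/17 m/s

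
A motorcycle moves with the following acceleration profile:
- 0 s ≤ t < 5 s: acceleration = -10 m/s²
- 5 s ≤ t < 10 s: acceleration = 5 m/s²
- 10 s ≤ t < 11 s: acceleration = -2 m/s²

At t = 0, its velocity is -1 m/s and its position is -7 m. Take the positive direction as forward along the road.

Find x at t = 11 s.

-356.5 m

On each constant-a segment, Δv = aΔt and Δx = v₀Δt + ½aΔt²; chain segment to segment.
0–5 s: v starts -1 m/s; Δx = -1·5 + ½·-10·5² = -130 m; v ends -51 m/s.
5–10 s: v starts -51 m/s; Δx = -51·5 + ½·5·5² = -192.5 m; v ends -26 m/s.
10–11 s: v starts -26 m/s; Δx = -26·1 + ½·-2·1² = -27 m; v ends -28 m/s.
x(11) = -7 + Σ Δx = -356.5 m.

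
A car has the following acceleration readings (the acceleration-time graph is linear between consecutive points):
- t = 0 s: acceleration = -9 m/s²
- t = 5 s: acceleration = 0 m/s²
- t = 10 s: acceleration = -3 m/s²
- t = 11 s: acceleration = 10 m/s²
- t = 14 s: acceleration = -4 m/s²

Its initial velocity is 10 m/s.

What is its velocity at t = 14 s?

-7.5 m/s

Δv equals the area under the a-t graph; then v = v₀ + Δv.
0–5 s: ½(-9 + 0)(5) = -22.5 m/s
5–10 s: ½(0 + -3)(5) = -7.5 m/s
10–11 s: ½(-3 + 10)(1) = 3.5 m/s
11–14 s: ½(10 + -4)(3) = 9 m/s
Δv = -17.5 m/s, so v(14) = 10 + (-17.5) = -7.5 m/s.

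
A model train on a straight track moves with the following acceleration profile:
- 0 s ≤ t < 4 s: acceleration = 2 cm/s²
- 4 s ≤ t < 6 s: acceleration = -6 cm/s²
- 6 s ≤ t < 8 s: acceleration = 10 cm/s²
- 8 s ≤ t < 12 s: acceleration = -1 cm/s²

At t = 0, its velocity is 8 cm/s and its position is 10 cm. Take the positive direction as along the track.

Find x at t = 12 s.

On each constant-a segment, Δv = aΔt and Δx = v₀Δt + ½aΔt²; chain segment to segment.
0–4 s: v starts 8 cm/s; Δx = 8·4 + ½·2·4² = 48 cm; v ends 16 cm/s.
4–6 s: v starts 16 cm/s; Δx = 16·2 + ½·-6·2² = 20 cm; v ends 4 cm/s.
6–8 s: v starts 4 cm/s; Δx = 4·2 + ½·10·2² = 28 cm; v ends 24 cm/s.
8–12 s: v starts 24 cm/s; Δx = 24·4 + ½·-1·4² = 88 cm; v ends 20 cm/s.
x(12) = 10 + Σ Δx = 194 cm.

194 cm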